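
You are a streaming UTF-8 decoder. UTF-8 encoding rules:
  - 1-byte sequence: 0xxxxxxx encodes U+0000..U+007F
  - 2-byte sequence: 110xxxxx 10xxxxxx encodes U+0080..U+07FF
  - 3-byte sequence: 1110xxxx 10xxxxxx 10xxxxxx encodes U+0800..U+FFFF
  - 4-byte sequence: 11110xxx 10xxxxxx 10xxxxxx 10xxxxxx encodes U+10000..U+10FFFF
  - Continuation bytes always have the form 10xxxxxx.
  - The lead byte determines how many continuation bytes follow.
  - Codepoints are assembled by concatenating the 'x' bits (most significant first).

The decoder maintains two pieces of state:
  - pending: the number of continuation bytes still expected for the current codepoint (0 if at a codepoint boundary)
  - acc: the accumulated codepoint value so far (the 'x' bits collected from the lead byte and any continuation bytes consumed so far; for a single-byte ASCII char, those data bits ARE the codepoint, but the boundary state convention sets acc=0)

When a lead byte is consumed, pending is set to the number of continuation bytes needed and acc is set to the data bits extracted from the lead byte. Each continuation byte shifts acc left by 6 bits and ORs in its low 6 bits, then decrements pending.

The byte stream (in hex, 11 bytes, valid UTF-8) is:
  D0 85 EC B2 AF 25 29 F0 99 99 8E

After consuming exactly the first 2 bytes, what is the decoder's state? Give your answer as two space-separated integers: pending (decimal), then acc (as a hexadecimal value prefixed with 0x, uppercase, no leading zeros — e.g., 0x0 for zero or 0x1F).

Byte[0]=D0: 2-byte lead. pending=1, acc=0x10
Byte[1]=85: continuation. acc=(acc<<6)|0x05=0x405, pending=0

Answer: 0 0x405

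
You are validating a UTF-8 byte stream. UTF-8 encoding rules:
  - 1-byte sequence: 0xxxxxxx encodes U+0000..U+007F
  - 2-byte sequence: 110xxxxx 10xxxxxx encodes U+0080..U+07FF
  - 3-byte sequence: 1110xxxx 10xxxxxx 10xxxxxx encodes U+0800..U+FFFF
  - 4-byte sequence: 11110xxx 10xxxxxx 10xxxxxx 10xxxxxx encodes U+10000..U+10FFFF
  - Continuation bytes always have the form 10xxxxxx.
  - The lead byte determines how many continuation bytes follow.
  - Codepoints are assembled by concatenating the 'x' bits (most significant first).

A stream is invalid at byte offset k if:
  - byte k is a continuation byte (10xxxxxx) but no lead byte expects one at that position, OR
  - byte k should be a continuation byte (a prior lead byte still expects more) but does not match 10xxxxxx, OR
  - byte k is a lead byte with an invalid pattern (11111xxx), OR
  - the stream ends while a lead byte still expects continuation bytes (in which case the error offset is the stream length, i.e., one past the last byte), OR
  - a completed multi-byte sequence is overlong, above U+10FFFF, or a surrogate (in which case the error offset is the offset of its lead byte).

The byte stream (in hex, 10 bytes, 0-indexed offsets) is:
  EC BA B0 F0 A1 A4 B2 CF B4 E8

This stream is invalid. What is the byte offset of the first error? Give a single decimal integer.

Byte[0]=EC: 3-byte lead, need 2 cont bytes. acc=0xC
Byte[1]=BA: continuation. acc=(acc<<6)|0x3A=0x33A
Byte[2]=B0: continuation. acc=(acc<<6)|0x30=0xCEB0
Completed: cp=U+CEB0 (starts at byte 0)
Byte[3]=F0: 4-byte lead, need 3 cont bytes. acc=0x0
Byte[4]=A1: continuation. acc=(acc<<6)|0x21=0x21
Byte[5]=A4: continuation. acc=(acc<<6)|0x24=0x864
Byte[6]=B2: continuation. acc=(acc<<6)|0x32=0x21932
Completed: cp=U+21932 (starts at byte 3)
Byte[7]=CF: 2-byte lead, need 1 cont bytes. acc=0xF
Byte[8]=B4: continuation. acc=(acc<<6)|0x34=0x3F4
Completed: cp=U+03F4 (starts at byte 7)
Byte[9]=E8: 3-byte lead, need 2 cont bytes. acc=0x8
Byte[10]: stream ended, expected continuation. INVALID

Answer: 10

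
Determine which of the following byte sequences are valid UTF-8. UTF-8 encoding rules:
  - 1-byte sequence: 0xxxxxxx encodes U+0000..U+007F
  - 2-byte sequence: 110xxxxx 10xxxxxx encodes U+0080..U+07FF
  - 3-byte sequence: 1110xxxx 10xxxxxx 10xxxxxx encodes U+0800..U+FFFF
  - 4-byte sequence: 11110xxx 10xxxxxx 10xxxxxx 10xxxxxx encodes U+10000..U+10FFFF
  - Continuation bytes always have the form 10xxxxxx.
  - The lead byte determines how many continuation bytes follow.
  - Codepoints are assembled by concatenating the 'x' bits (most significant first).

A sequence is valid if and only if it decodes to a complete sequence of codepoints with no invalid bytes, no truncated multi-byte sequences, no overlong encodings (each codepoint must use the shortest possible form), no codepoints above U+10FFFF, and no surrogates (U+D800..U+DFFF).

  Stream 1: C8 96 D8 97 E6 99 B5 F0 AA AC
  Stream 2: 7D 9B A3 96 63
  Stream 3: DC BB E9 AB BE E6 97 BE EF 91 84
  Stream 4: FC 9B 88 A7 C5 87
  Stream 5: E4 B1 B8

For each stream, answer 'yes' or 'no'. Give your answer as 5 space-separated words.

Answer: no no yes no yes

Derivation:
Stream 1: error at byte offset 10. INVALID
Stream 2: error at byte offset 1. INVALID
Stream 3: decodes cleanly. VALID
Stream 4: error at byte offset 0. INVALID
Stream 5: decodes cleanly. VALID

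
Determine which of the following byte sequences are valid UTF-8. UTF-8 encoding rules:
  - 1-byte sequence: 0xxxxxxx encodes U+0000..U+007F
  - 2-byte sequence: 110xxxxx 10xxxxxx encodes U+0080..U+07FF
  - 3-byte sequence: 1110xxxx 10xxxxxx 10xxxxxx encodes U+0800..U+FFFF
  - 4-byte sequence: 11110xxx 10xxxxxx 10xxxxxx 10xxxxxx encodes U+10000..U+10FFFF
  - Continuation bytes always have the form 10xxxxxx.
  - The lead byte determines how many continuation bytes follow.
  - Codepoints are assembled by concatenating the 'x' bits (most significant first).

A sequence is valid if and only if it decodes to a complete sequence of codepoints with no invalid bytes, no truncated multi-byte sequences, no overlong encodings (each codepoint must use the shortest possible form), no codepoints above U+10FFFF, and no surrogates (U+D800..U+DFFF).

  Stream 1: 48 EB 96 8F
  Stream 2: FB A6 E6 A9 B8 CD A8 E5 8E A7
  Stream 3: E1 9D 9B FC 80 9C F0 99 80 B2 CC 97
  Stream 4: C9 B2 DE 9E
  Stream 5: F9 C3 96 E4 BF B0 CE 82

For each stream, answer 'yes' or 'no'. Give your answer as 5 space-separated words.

Stream 1: decodes cleanly. VALID
Stream 2: error at byte offset 0. INVALID
Stream 3: error at byte offset 3. INVALID
Stream 4: decodes cleanly. VALID
Stream 5: error at byte offset 0. INVALID

Answer: yes no no yes no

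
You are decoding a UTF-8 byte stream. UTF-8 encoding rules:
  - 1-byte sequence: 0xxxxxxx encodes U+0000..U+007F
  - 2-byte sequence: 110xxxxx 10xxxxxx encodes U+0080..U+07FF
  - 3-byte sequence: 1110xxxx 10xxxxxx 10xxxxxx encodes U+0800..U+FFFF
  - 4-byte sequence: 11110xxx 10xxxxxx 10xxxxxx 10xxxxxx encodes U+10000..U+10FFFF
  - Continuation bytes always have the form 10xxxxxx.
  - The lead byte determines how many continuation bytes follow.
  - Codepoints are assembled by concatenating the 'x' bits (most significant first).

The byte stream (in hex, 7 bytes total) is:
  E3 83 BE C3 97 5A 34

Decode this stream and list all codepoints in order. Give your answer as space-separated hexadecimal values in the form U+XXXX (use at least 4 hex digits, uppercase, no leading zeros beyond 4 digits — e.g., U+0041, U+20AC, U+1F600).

Answer: U+30FE U+00D7 U+005A U+0034

Derivation:
Byte[0]=E3: 3-byte lead, need 2 cont bytes. acc=0x3
Byte[1]=83: continuation. acc=(acc<<6)|0x03=0xC3
Byte[2]=BE: continuation. acc=(acc<<6)|0x3E=0x30FE
Completed: cp=U+30FE (starts at byte 0)
Byte[3]=C3: 2-byte lead, need 1 cont bytes. acc=0x3
Byte[4]=97: continuation. acc=(acc<<6)|0x17=0xD7
Completed: cp=U+00D7 (starts at byte 3)
Byte[5]=5A: 1-byte ASCII. cp=U+005A
Byte[6]=34: 1-byte ASCII. cp=U+0034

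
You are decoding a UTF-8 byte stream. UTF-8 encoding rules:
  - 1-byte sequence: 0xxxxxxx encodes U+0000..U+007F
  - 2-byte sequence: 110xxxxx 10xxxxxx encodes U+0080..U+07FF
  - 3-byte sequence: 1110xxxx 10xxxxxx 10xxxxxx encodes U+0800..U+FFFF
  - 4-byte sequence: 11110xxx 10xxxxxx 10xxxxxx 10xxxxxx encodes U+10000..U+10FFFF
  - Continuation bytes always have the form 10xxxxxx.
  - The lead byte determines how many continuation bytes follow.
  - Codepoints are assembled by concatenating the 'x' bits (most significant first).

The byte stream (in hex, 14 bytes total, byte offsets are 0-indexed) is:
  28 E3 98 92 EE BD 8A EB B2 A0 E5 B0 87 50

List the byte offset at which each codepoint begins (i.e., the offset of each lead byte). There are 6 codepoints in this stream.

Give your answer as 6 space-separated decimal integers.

Answer: 0 1 4 7 10 13

Derivation:
Byte[0]=28: 1-byte ASCII. cp=U+0028
Byte[1]=E3: 3-byte lead, need 2 cont bytes. acc=0x3
Byte[2]=98: continuation. acc=(acc<<6)|0x18=0xD8
Byte[3]=92: continuation. acc=(acc<<6)|0x12=0x3612
Completed: cp=U+3612 (starts at byte 1)
Byte[4]=EE: 3-byte lead, need 2 cont bytes. acc=0xE
Byte[5]=BD: continuation. acc=(acc<<6)|0x3D=0x3BD
Byte[6]=8A: continuation. acc=(acc<<6)|0x0A=0xEF4A
Completed: cp=U+EF4A (starts at byte 4)
Byte[7]=EB: 3-byte lead, need 2 cont bytes. acc=0xB
Byte[8]=B2: continuation. acc=(acc<<6)|0x32=0x2F2
Byte[9]=A0: continuation. acc=(acc<<6)|0x20=0xBCA0
Completed: cp=U+BCA0 (starts at byte 7)
Byte[10]=E5: 3-byte lead, need 2 cont bytes. acc=0x5
Byte[11]=B0: continuation. acc=(acc<<6)|0x30=0x170
Byte[12]=87: continuation. acc=(acc<<6)|0x07=0x5C07
Completed: cp=U+5C07 (starts at byte 10)
Byte[13]=50: 1-byte ASCII. cp=U+0050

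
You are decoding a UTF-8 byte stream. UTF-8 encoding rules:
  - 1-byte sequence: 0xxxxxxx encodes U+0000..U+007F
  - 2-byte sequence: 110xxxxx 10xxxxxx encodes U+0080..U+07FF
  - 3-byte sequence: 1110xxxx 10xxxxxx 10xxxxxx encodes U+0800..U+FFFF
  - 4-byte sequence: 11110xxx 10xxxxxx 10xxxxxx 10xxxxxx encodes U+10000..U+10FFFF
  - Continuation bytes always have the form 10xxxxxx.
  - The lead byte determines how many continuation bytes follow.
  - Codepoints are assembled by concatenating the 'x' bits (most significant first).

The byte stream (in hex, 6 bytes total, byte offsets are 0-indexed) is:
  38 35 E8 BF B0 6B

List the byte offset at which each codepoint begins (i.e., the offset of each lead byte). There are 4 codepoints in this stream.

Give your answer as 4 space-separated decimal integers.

Byte[0]=38: 1-byte ASCII. cp=U+0038
Byte[1]=35: 1-byte ASCII. cp=U+0035
Byte[2]=E8: 3-byte lead, need 2 cont bytes. acc=0x8
Byte[3]=BF: continuation. acc=(acc<<6)|0x3F=0x23F
Byte[4]=B0: continuation. acc=(acc<<6)|0x30=0x8FF0
Completed: cp=U+8FF0 (starts at byte 2)
Byte[5]=6B: 1-byte ASCII. cp=U+006B

Answer: 0 1 2 5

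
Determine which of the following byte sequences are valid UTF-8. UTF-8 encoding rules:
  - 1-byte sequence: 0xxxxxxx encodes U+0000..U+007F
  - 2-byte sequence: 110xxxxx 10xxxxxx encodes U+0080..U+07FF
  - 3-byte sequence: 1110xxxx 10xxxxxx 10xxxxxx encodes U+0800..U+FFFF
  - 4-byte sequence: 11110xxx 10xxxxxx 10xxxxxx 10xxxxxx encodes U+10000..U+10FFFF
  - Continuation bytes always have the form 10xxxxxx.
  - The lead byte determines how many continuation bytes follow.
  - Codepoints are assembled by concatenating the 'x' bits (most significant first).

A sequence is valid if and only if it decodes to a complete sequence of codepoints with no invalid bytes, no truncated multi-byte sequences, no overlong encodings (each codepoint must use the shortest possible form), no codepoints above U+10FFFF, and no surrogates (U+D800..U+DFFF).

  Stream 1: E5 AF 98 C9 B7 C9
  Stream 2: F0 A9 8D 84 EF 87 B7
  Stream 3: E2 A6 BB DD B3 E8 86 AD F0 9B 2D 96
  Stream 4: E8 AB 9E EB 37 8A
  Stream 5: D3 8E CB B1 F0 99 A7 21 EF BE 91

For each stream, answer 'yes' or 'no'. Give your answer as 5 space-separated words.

Stream 1: error at byte offset 6. INVALID
Stream 2: decodes cleanly. VALID
Stream 3: error at byte offset 10. INVALID
Stream 4: error at byte offset 4. INVALID
Stream 5: error at byte offset 7. INVALID

Answer: no yes no no no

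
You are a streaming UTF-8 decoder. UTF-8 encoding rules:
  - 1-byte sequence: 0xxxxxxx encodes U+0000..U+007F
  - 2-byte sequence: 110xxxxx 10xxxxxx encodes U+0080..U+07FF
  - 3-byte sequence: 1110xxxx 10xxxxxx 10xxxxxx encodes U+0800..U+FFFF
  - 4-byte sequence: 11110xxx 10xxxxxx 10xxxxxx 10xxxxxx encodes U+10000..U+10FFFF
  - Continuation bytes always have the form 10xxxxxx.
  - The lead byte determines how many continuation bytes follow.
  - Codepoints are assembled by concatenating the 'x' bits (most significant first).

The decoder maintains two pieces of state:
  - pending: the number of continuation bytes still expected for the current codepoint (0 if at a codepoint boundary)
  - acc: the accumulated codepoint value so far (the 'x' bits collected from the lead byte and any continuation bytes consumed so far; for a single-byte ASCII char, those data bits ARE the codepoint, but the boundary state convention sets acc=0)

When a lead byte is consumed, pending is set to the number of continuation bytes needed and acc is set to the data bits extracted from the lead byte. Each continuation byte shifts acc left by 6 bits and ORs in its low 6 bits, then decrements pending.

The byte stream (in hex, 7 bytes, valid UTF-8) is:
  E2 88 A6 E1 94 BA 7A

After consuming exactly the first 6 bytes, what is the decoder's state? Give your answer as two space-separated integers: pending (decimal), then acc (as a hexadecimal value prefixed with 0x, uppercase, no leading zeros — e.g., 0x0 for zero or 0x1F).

Answer: 0 0x153A

Derivation:
Byte[0]=E2: 3-byte lead. pending=2, acc=0x2
Byte[1]=88: continuation. acc=(acc<<6)|0x08=0x88, pending=1
Byte[2]=A6: continuation. acc=(acc<<6)|0x26=0x2226, pending=0
Byte[3]=E1: 3-byte lead. pending=2, acc=0x1
Byte[4]=94: continuation. acc=(acc<<6)|0x14=0x54, pending=1
Byte[5]=BA: continuation. acc=(acc<<6)|0x3A=0x153A, pending=0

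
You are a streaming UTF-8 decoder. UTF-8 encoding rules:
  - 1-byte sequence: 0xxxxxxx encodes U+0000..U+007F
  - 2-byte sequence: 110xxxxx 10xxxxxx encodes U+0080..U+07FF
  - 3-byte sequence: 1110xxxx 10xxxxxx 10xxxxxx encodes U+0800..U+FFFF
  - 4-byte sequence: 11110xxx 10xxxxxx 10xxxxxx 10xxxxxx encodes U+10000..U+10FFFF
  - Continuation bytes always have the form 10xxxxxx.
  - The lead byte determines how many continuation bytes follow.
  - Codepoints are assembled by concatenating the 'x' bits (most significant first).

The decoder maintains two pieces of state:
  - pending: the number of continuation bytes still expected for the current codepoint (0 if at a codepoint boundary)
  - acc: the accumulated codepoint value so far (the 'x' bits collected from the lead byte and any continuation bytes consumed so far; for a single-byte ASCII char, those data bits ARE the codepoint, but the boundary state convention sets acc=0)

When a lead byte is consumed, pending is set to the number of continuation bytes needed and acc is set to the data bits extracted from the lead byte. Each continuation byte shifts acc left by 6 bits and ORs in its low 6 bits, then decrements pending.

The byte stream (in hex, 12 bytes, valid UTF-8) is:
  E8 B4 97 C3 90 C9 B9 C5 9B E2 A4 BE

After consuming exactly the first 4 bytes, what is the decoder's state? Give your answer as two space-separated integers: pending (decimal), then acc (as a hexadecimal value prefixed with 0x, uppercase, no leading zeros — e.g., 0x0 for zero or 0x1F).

Byte[0]=E8: 3-byte lead. pending=2, acc=0x8
Byte[1]=B4: continuation. acc=(acc<<6)|0x34=0x234, pending=1
Byte[2]=97: continuation. acc=(acc<<6)|0x17=0x8D17, pending=0
Byte[3]=C3: 2-byte lead. pending=1, acc=0x3

Answer: 1 0x3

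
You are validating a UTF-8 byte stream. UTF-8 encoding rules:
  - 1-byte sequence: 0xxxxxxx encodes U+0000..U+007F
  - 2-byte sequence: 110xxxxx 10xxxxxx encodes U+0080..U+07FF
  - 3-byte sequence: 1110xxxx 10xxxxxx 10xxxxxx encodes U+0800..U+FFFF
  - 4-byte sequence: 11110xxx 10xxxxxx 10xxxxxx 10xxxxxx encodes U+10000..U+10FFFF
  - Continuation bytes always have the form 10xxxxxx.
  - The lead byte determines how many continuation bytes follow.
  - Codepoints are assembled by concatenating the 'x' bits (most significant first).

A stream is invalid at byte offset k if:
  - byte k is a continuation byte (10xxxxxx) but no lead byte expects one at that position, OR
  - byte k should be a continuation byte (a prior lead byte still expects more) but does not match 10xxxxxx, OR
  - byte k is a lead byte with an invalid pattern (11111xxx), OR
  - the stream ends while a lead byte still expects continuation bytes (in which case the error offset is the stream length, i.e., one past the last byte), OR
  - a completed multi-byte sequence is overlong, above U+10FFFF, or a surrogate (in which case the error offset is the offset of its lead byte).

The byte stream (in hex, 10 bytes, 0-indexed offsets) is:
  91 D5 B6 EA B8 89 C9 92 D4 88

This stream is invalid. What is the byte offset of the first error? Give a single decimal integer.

Byte[0]=91: INVALID lead byte (not 0xxx/110x/1110/11110)

Answer: 0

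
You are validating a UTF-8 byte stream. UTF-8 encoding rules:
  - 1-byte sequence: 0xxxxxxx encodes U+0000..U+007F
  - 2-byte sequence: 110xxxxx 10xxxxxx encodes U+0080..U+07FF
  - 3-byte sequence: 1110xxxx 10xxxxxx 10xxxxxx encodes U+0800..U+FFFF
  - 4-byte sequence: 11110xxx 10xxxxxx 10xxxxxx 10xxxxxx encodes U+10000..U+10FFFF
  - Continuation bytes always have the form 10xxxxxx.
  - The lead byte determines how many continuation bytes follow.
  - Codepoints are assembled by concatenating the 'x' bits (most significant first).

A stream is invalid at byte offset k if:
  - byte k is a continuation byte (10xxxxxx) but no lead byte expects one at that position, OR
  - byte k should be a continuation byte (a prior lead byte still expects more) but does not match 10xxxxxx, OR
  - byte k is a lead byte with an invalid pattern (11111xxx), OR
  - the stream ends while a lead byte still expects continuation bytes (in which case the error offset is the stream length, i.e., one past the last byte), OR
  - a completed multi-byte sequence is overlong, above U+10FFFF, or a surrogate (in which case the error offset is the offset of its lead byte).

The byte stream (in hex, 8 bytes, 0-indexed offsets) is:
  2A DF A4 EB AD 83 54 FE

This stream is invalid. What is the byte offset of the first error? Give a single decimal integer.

Answer: 7

Derivation:
Byte[0]=2A: 1-byte ASCII. cp=U+002A
Byte[1]=DF: 2-byte lead, need 1 cont bytes. acc=0x1F
Byte[2]=A4: continuation. acc=(acc<<6)|0x24=0x7E4
Completed: cp=U+07E4 (starts at byte 1)
Byte[3]=EB: 3-byte lead, need 2 cont bytes. acc=0xB
Byte[4]=AD: continuation. acc=(acc<<6)|0x2D=0x2ED
Byte[5]=83: continuation. acc=(acc<<6)|0x03=0xBB43
Completed: cp=U+BB43 (starts at byte 3)
Byte[6]=54: 1-byte ASCII. cp=U+0054
Byte[7]=FE: INVALID lead byte (not 0xxx/110x/1110/11110)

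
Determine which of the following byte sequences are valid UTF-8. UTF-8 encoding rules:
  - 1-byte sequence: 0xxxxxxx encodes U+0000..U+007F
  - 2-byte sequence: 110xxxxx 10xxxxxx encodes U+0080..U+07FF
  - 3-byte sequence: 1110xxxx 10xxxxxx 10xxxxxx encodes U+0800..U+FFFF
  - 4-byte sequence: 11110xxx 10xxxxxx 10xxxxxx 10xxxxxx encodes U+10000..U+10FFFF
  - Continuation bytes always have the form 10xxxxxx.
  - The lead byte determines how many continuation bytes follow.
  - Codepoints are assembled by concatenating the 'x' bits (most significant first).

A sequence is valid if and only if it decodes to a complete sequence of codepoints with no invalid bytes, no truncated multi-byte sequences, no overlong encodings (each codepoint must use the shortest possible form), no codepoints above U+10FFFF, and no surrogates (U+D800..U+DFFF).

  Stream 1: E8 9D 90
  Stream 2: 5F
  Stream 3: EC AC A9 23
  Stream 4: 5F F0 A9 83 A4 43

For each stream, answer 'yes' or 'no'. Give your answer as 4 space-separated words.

Stream 1: decodes cleanly. VALID
Stream 2: decodes cleanly. VALID
Stream 3: decodes cleanly. VALID
Stream 4: decodes cleanly. VALID

Answer: yes yes yes yes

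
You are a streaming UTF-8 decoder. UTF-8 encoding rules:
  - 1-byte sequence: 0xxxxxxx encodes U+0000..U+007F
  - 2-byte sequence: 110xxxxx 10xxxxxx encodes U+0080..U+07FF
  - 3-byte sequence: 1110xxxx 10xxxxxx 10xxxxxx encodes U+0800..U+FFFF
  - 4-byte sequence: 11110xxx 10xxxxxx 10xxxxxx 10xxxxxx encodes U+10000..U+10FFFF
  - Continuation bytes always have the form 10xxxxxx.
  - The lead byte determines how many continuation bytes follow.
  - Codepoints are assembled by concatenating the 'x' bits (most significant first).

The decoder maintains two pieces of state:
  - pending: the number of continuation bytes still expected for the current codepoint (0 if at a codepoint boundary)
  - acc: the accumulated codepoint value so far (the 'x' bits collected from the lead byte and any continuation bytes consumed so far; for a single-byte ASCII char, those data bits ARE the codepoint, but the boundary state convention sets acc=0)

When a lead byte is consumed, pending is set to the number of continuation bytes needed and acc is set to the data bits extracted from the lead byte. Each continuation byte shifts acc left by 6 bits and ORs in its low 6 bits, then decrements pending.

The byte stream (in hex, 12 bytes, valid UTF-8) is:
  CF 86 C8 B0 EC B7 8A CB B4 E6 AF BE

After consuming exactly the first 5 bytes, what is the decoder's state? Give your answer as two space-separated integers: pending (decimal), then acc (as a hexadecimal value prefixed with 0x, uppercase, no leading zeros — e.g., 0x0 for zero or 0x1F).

Answer: 2 0xC

Derivation:
Byte[0]=CF: 2-byte lead. pending=1, acc=0xF
Byte[1]=86: continuation. acc=(acc<<6)|0x06=0x3C6, pending=0
Byte[2]=C8: 2-byte lead. pending=1, acc=0x8
Byte[3]=B0: continuation. acc=(acc<<6)|0x30=0x230, pending=0
Byte[4]=EC: 3-byte lead. pending=2, acc=0xC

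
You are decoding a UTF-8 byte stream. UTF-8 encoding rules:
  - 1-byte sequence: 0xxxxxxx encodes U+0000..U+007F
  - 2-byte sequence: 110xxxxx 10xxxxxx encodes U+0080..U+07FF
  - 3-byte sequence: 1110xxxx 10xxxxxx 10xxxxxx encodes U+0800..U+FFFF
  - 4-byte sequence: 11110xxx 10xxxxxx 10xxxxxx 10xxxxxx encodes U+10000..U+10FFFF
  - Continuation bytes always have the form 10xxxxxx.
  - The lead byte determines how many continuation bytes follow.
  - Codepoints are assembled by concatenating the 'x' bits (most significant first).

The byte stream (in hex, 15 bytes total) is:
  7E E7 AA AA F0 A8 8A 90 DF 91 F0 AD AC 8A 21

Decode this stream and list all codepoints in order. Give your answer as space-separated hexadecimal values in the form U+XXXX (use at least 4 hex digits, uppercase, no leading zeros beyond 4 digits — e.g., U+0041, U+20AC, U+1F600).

Answer: U+007E U+7AAA U+28290 U+07D1 U+2DB0A U+0021

Derivation:
Byte[0]=7E: 1-byte ASCII. cp=U+007E
Byte[1]=E7: 3-byte lead, need 2 cont bytes. acc=0x7
Byte[2]=AA: continuation. acc=(acc<<6)|0x2A=0x1EA
Byte[3]=AA: continuation. acc=(acc<<6)|0x2A=0x7AAA
Completed: cp=U+7AAA (starts at byte 1)
Byte[4]=F0: 4-byte lead, need 3 cont bytes. acc=0x0
Byte[5]=A8: continuation. acc=(acc<<6)|0x28=0x28
Byte[6]=8A: continuation. acc=(acc<<6)|0x0A=0xA0A
Byte[7]=90: continuation. acc=(acc<<6)|0x10=0x28290
Completed: cp=U+28290 (starts at byte 4)
Byte[8]=DF: 2-byte lead, need 1 cont bytes. acc=0x1F
Byte[9]=91: continuation. acc=(acc<<6)|0x11=0x7D1
Completed: cp=U+07D1 (starts at byte 8)
Byte[10]=F0: 4-byte lead, need 3 cont bytes. acc=0x0
Byte[11]=AD: continuation. acc=(acc<<6)|0x2D=0x2D
Byte[12]=AC: continuation. acc=(acc<<6)|0x2C=0xB6C
Byte[13]=8A: continuation. acc=(acc<<6)|0x0A=0x2DB0A
Completed: cp=U+2DB0A (starts at byte 10)
Byte[14]=21: 1-byte ASCII. cp=U+0021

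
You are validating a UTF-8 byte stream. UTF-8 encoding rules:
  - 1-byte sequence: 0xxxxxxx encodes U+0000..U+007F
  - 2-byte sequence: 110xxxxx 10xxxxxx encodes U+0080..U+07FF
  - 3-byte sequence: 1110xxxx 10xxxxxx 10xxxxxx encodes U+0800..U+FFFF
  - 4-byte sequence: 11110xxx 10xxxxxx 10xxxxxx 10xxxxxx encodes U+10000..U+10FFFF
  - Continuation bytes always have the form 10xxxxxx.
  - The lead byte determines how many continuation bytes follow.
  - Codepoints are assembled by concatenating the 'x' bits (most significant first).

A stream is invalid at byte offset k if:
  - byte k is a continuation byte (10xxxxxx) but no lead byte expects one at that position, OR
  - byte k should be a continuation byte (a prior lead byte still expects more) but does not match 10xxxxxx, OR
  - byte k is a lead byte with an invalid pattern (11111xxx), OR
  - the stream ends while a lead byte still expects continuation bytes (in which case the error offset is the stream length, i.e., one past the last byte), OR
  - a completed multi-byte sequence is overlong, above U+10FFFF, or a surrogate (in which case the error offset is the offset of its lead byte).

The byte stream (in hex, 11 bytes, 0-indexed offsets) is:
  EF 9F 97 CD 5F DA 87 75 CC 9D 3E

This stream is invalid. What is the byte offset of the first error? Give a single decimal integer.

Answer: 4

Derivation:
Byte[0]=EF: 3-byte lead, need 2 cont bytes. acc=0xF
Byte[1]=9F: continuation. acc=(acc<<6)|0x1F=0x3DF
Byte[2]=97: continuation. acc=(acc<<6)|0x17=0xF7D7
Completed: cp=U+F7D7 (starts at byte 0)
Byte[3]=CD: 2-byte lead, need 1 cont bytes. acc=0xD
Byte[4]=5F: expected 10xxxxxx continuation. INVALID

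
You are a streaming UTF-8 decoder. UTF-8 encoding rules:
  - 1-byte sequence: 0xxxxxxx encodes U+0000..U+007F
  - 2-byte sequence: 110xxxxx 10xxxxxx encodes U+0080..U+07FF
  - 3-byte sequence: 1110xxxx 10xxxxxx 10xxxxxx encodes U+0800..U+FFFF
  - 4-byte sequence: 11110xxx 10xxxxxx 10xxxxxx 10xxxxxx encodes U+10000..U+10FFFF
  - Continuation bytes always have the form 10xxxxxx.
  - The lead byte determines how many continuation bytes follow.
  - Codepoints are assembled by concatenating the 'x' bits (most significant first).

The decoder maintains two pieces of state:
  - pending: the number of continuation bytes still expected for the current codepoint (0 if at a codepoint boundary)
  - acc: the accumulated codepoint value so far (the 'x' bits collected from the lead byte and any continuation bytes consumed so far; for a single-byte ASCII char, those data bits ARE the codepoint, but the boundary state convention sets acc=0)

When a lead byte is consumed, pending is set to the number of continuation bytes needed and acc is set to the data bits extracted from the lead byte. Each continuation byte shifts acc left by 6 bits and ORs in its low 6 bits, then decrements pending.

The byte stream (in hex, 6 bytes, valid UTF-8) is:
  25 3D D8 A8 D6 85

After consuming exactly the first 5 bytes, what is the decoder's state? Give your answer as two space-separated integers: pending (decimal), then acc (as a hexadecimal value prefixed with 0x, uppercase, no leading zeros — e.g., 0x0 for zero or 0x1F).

Byte[0]=25: 1-byte. pending=0, acc=0x0
Byte[1]=3D: 1-byte. pending=0, acc=0x0
Byte[2]=D8: 2-byte lead. pending=1, acc=0x18
Byte[3]=A8: continuation. acc=(acc<<6)|0x28=0x628, pending=0
Byte[4]=D6: 2-byte lead. pending=1, acc=0x16

Answer: 1 0x16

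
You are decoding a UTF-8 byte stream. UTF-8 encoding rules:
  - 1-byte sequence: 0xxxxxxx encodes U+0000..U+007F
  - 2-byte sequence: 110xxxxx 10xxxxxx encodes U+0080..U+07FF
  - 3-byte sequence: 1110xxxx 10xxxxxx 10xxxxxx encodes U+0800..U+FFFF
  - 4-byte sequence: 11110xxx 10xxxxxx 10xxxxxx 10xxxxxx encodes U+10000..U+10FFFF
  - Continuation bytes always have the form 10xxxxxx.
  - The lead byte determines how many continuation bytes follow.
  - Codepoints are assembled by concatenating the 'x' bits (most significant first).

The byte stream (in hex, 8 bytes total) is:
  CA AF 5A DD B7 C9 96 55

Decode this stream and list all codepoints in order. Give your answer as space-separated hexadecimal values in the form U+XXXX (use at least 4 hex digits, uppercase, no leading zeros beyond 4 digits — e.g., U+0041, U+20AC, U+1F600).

Answer: U+02AF U+005A U+0777 U+0256 U+0055

Derivation:
Byte[0]=CA: 2-byte lead, need 1 cont bytes. acc=0xA
Byte[1]=AF: continuation. acc=(acc<<6)|0x2F=0x2AF
Completed: cp=U+02AF (starts at byte 0)
Byte[2]=5A: 1-byte ASCII. cp=U+005A
Byte[3]=DD: 2-byte lead, need 1 cont bytes. acc=0x1D
Byte[4]=B7: continuation. acc=(acc<<6)|0x37=0x777
Completed: cp=U+0777 (starts at byte 3)
Byte[5]=C9: 2-byte lead, need 1 cont bytes. acc=0x9
Byte[6]=96: continuation. acc=(acc<<6)|0x16=0x256
Completed: cp=U+0256 (starts at byte 5)
Byte[7]=55: 1-byte ASCII. cp=U+0055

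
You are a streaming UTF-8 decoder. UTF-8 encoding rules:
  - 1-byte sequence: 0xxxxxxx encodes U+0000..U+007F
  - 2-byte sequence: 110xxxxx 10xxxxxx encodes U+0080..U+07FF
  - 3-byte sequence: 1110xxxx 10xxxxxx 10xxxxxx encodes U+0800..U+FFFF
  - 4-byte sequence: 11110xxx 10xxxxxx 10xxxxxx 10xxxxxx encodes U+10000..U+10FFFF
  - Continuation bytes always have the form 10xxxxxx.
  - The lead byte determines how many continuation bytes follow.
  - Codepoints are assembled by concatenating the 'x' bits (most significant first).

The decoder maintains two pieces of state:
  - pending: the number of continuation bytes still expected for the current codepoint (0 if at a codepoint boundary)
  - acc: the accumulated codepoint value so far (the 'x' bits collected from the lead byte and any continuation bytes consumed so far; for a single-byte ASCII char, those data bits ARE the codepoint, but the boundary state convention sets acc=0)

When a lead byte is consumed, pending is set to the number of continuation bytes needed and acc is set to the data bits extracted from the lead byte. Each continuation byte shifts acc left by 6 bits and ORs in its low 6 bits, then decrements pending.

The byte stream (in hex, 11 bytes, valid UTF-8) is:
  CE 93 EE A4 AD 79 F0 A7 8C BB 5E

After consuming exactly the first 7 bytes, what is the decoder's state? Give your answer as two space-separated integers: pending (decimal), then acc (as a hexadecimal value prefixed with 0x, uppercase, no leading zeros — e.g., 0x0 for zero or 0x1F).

Answer: 3 0x0

Derivation:
Byte[0]=CE: 2-byte lead. pending=1, acc=0xE
Byte[1]=93: continuation. acc=(acc<<6)|0x13=0x393, pending=0
Byte[2]=EE: 3-byte lead. pending=2, acc=0xE
Byte[3]=A4: continuation. acc=(acc<<6)|0x24=0x3A4, pending=1
Byte[4]=AD: continuation. acc=(acc<<6)|0x2D=0xE92D, pending=0
Byte[5]=79: 1-byte. pending=0, acc=0x0
Byte[6]=F0: 4-byte lead. pending=3, acc=0x0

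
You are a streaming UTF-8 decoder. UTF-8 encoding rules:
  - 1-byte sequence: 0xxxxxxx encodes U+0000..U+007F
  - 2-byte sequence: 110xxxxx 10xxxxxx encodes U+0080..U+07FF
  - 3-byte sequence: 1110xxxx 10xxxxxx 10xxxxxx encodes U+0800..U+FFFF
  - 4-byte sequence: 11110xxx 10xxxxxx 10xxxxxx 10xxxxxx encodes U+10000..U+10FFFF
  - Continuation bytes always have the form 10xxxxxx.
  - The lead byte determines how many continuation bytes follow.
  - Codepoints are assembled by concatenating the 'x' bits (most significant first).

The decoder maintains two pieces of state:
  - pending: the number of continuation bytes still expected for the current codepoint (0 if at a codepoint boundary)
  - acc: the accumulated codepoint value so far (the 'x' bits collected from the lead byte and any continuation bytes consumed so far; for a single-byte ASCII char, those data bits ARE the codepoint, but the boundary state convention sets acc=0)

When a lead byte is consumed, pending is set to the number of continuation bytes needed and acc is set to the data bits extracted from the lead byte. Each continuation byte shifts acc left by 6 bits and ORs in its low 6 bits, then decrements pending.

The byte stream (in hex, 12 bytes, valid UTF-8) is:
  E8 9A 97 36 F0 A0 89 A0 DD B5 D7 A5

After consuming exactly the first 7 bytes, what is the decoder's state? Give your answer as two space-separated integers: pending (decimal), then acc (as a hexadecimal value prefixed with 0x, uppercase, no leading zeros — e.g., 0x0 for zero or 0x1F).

Answer: 1 0x809

Derivation:
Byte[0]=E8: 3-byte lead. pending=2, acc=0x8
Byte[1]=9A: continuation. acc=(acc<<6)|0x1A=0x21A, pending=1
Byte[2]=97: continuation. acc=(acc<<6)|0x17=0x8697, pending=0
Byte[3]=36: 1-byte. pending=0, acc=0x0
Byte[4]=F0: 4-byte lead. pending=3, acc=0x0
Byte[5]=A0: continuation. acc=(acc<<6)|0x20=0x20, pending=2
Byte[6]=89: continuation. acc=(acc<<6)|0x09=0x809, pending=1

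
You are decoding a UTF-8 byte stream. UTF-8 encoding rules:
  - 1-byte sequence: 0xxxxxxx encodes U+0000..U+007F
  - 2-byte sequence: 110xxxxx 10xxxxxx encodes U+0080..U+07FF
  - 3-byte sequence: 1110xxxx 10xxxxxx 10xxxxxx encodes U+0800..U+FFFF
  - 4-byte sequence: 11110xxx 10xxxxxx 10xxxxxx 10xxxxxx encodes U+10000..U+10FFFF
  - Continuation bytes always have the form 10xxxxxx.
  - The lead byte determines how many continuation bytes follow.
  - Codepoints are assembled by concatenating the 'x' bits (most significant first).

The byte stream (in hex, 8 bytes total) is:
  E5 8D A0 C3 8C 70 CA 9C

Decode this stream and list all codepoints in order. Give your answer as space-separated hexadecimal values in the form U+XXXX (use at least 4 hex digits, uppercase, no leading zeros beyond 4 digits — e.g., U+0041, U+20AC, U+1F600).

Byte[0]=E5: 3-byte lead, need 2 cont bytes. acc=0x5
Byte[1]=8D: continuation. acc=(acc<<6)|0x0D=0x14D
Byte[2]=A0: continuation. acc=(acc<<6)|0x20=0x5360
Completed: cp=U+5360 (starts at byte 0)
Byte[3]=C3: 2-byte lead, need 1 cont bytes. acc=0x3
Byte[4]=8C: continuation. acc=(acc<<6)|0x0C=0xCC
Completed: cp=U+00CC (starts at byte 3)
Byte[5]=70: 1-byte ASCII. cp=U+0070
Byte[6]=CA: 2-byte lead, need 1 cont bytes. acc=0xA
Byte[7]=9C: continuation. acc=(acc<<6)|0x1C=0x29C
Completed: cp=U+029C (starts at byte 6)

Answer: U+5360 U+00CC U+0070 U+029C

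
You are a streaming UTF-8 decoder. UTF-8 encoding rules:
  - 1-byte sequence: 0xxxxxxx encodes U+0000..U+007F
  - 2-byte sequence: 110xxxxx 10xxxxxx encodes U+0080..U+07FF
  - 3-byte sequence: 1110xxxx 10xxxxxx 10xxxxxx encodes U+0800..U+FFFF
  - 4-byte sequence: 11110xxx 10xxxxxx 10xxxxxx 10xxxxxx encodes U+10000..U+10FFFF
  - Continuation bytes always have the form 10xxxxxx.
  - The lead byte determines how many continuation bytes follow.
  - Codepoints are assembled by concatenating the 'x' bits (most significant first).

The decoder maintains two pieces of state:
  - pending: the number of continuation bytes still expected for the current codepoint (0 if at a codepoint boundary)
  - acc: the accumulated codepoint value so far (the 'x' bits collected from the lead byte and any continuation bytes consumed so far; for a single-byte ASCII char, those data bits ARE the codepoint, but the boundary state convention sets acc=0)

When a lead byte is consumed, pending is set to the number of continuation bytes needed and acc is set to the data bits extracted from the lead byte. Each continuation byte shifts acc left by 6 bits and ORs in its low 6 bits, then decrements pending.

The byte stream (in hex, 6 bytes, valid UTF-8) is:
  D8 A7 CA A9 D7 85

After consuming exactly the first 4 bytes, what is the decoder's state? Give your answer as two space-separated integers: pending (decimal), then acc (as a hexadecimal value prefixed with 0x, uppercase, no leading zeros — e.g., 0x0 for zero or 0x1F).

Answer: 0 0x2A9

Derivation:
Byte[0]=D8: 2-byte lead. pending=1, acc=0x18
Byte[1]=A7: continuation. acc=(acc<<6)|0x27=0x627, pending=0
Byte[2]=CA: 2-byte lead. pending=1, acc=0xA
Byte[3]=A9: continuation. acc=(acc<<6)|0x29=0x2A9, pending=0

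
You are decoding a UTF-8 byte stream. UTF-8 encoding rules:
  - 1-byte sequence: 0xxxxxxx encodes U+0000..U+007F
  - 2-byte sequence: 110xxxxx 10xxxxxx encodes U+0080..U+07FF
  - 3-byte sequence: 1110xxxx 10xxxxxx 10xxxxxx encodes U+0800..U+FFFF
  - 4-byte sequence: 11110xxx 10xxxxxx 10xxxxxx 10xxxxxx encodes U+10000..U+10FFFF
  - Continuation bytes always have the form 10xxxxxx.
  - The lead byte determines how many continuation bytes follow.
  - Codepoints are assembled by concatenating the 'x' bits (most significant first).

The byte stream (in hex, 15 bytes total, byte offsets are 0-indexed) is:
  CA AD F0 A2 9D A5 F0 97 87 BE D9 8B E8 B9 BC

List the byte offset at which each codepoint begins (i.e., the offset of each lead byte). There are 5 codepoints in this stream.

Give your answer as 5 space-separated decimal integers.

Answer: 0 2 6 10 12

Derivation:
Byte[0]=CA: 2-byte lead, need 1 cont bytes. acc=0xA
Byte[1]=AD: continuation. acc=(acc<<6)|0x2D=0x2AD
Completed: cp=U+02AD (starts at byte 0)
Byte[2]=F0: 4-byte lead, need 3 cont bytes. acc=0x0
Byte[3]=A2: continuation. acc=(acc<<6)|0x22=0x22
Byte[4]=9D: continuation. acc=(acc<<6)|0x1D=0x89D
Byte[5]=A5: continuation. acc=(acc<<6)|0x25=0x22765
Completed: cp=U+22765 (starts at byte 2)
Byte[6]=F0: 4-byte lead, need 3 cont bytes. acc=0x0
Byte[7]=97: continuation. acc=(acc<<6)|0x17=0x17
Byte[8]=87: continuation. acc=(acc<<6)|0x07=0x5C7
Byte[9]=BE: continuation. acc=(acc<<6)|0x3E=0x171FE
Completed: cp=U+171FE (starts at byte 6)
Byte[10]=D9: 2-byte lead, need 1 cont bytes. acc=0x19
Byte[11]=8B: continuation. acc=(acc<<6)|0x0B=0x64B
Completed: cp=U+064B (starts at byte 10)
Byte[12]=E8: 3-byte lead, need 2 cont bytes. acc=0x8
Byte[13]=B9: continuation. acc=(acc<<6)|0x39=0x239
Byte[14]=BC: continuation. acc=(acc<<6)|0x3C=0x8E7C
Completed: cp=U+8E7C (starts at byte 12)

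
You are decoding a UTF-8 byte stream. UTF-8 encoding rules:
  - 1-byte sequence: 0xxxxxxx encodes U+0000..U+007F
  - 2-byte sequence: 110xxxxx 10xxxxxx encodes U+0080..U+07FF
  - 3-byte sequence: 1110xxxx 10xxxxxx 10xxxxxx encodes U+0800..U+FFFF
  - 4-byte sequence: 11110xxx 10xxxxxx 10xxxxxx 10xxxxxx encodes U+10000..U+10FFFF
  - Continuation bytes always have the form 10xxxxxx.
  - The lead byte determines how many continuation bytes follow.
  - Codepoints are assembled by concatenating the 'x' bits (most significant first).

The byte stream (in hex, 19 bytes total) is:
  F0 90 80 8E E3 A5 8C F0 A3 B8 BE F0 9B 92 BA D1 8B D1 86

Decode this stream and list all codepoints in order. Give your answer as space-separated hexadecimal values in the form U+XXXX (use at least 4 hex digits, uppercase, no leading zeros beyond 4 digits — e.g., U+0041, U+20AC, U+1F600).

Byte[0]=F0: 4-byte lead, need 3 cont bytes. acc=0x0
Byte[1]=90: continuation. acc=(acc<<6)|0x10=0x10
Byte[2]=80: continuation. acc=(acc<<6)|0x00=0x400
Byte[3]=8E: continuation. acc=(acc<<6)|0x0E=0x1000E
Completed: cp=U+1000E (starts at byte 0)
Byte[4]=E3: 3-byte lead, need 2 cont bytes. acc=0x3
Byte[5]=A5: continuation. acc=(acc<<6)|0x25=0xE5
Byte[6]=8C: continuation. acc=(acc<<6)|0x0C=0x394C
Completed: cp=U+394C (starts at byte 4)
Byte[7]=F0: 4-byte lead, need 3 cont bytes. acc=0x0
Byte[8]=A3: continuation. acc=(acc<<6)|0x23=0x23
Byte[9]=B8: continuation. acc=(acc<<6)|0x38=0x8F8
Byte[10]=BE: continuation. acc=(acc<<6)|0x3E=0x23E3E
Completed: cp=U+23E3E (starts at byte 7)
Byte[11]=F0: 4-byte lead, need 3 cont bytes. acc=0x0
Byte[12]=9B: continuation. acc=(acc<<6)|0x1B=0x1B
Byte[13]=92: continuation. acc=(acc<<6)|0x12=0x6D2
Byte[14]=BA: continuation. acc=(acc<<6)|0x3A=0x1B4BA
Completed: cp=U+1B4BA (starts at byte 11)
Byte[15]=D1: 2-byte lead, need 1 cont bytes. acc=0x11
Byte[16]=8B: continuation. acc=(acc<<6)|0x0B=0x44B
Completed: cp=U+044B (starts at byte 15)
Byte[17]=D1: 2-byte lead, need 1 cont bytes. acc=0x11
Byte[18]=86: continuation. acc=(acc<<6)|0x06=0x446
Completed: cp=U+0446 (starts at byte 17)

Answer: U+1000E U+394C U+23E3E U+1B4BA U+044B U+0446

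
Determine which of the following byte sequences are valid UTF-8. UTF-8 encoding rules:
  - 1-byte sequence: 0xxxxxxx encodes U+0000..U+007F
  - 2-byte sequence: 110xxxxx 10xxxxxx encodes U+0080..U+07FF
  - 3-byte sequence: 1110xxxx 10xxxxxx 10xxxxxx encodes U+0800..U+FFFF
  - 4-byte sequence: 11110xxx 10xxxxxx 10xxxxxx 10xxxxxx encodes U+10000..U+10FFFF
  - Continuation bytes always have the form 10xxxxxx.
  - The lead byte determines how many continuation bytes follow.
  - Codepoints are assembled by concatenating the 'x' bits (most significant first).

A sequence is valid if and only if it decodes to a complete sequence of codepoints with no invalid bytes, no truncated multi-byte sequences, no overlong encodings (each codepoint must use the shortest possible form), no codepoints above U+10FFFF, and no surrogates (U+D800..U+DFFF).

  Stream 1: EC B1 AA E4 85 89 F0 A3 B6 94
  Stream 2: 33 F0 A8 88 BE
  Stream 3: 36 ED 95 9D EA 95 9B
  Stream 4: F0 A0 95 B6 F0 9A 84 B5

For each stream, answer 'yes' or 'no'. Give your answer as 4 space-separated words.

Answer: yes yes yes yes

Derivation:
Stream 1: decodes cleanly. VALID
Stream 2: decodes cleanly. VALID
Stream 3: decodes cleanly. VALID
Stream 4: decodes cleanly. VALID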